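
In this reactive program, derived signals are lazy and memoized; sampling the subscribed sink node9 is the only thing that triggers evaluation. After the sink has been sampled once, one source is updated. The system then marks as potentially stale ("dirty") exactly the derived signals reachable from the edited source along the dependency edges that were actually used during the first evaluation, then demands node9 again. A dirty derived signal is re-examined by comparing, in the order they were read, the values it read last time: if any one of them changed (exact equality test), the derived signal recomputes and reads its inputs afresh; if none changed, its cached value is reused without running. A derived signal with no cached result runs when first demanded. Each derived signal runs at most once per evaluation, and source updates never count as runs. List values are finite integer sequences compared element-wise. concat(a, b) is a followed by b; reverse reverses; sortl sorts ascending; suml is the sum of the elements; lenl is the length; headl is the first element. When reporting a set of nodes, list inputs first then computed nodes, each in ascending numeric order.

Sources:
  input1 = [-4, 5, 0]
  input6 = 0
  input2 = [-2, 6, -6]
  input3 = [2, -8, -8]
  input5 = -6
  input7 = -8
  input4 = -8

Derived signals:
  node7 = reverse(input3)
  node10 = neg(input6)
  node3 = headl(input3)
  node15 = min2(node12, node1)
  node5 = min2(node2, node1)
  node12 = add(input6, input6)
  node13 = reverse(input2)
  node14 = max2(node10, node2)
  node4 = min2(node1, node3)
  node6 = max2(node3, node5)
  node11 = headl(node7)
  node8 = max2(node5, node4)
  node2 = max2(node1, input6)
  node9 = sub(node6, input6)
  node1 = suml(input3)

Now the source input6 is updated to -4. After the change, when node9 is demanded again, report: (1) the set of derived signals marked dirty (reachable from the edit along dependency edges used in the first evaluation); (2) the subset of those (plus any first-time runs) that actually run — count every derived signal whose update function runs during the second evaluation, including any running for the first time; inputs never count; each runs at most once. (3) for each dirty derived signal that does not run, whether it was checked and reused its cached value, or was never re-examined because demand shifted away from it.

The edit dirties: node2, node5, node6, node9.
3 derived signals run: node2, node5, node9.
Cache hits after checking: node6.
Note where the cutoff bites: node6 is checked, finds nothing changed, and keeps its cache.

First demand of the output computes:
  node1 = suml([2, -8, -8]) = -14
  node2 = max2(-14, 0) = 0
  node3 = headl([2, -8, -8]) = 2
  node5 = min2(0, -14) = -14
  node6 = max2(2, -14) = 2
  node9 = sub(2, 0) = 2

After the edit, cleaning proceeds:
  node2: a read changed (input6 0->-4) — executes, giving -4.
  node5: a read changed (node2 0->-4) — executes, giving -14 — identical to its old value.
  node6: dirty, but its reads are unchanged (node3 unchanged, node5 unchanged); cached 2 stands.
  node9: a read changed (input6 0->-4) — executes, giving 6.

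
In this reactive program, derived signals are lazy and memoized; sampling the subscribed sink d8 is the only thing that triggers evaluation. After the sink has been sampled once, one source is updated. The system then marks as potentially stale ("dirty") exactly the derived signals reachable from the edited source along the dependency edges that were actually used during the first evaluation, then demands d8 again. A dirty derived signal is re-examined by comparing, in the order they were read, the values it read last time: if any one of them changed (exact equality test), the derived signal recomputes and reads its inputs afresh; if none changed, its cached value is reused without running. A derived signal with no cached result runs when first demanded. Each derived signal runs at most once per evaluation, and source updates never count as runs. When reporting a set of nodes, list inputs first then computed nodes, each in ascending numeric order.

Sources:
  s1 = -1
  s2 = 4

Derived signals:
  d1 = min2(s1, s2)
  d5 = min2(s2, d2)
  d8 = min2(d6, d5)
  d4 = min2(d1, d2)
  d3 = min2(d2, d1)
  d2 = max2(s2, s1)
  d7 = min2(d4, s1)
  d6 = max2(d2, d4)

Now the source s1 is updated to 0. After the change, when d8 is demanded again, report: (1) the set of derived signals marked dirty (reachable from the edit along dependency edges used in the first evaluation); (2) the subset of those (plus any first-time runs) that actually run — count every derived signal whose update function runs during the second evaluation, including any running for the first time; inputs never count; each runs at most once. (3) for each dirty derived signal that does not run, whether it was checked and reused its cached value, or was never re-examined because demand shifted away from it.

The edit dirties: d1, d2, d4, d5, d6, d8.
4 derived signals run: d1, d2, d4, d6.
Cache hits after checking: d5, d8.
Note where the cutoff bites: d5 is checked, finds nothing changed, and keeps its cache.

First demand of the output computes:
  d1 = min2(-1, 4) = -1
  d2 = max2(4, -1) = 4
  d4 = min2(-1, 4) = -1
  d5 = min2(4, 4) = 4
  d6 = max2(4, -1) = 4
  d8 = min2(4, 4) = 4

After the edit, cleaning proceeds:
  d1: a read changed (s1 -1->0) — executes, giving 0.
  d2: a read changed (s1 -1->0) — executes, giving 4 — identical to its old value.
  d4: a read changed (d1 -1->0) — executes, giving 0.
  d5: dirty, but its reads are unchanged (s2 unchanged, d2 unchanged); cached 4 stands.
  d6: a read changed (d4 -1->0) — executes, giving 4 — identical to its old value.
  d8: dirty, but its reads are unchanged (d6 unchanged, d5 unchanged); cached 4 stands.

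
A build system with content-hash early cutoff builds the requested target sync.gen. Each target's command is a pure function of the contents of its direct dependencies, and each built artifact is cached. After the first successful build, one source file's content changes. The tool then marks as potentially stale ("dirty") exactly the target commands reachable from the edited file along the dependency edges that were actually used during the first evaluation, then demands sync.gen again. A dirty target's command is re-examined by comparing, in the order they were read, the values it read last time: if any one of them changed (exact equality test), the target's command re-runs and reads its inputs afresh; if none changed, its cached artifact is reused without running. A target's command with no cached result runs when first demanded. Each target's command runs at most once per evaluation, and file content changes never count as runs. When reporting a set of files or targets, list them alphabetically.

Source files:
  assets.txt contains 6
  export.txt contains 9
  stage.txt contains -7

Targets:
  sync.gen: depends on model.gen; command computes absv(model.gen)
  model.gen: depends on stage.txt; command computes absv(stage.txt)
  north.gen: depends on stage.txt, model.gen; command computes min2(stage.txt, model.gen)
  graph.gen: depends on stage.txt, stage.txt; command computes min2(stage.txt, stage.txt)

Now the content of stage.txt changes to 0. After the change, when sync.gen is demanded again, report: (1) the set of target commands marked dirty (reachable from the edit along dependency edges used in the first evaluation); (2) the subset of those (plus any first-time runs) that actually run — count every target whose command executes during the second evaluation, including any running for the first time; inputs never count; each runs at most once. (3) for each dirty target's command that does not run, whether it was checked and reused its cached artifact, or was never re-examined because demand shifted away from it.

First evaluation (everything demanded from the output):
  model.gen = absv(-7) = 7
  sync.gen = absv(7) = 7

Propagation after the edit:
  model.gen: runs — stage.txt -7->0; result 0.
  sync.gen: runs — model.gen 7->0; result 0.

Marked dirty: model.gen, sync.gen.
Target commands that run: model.gen, sync.gen — 2 in total.
Every dirty target's command ran.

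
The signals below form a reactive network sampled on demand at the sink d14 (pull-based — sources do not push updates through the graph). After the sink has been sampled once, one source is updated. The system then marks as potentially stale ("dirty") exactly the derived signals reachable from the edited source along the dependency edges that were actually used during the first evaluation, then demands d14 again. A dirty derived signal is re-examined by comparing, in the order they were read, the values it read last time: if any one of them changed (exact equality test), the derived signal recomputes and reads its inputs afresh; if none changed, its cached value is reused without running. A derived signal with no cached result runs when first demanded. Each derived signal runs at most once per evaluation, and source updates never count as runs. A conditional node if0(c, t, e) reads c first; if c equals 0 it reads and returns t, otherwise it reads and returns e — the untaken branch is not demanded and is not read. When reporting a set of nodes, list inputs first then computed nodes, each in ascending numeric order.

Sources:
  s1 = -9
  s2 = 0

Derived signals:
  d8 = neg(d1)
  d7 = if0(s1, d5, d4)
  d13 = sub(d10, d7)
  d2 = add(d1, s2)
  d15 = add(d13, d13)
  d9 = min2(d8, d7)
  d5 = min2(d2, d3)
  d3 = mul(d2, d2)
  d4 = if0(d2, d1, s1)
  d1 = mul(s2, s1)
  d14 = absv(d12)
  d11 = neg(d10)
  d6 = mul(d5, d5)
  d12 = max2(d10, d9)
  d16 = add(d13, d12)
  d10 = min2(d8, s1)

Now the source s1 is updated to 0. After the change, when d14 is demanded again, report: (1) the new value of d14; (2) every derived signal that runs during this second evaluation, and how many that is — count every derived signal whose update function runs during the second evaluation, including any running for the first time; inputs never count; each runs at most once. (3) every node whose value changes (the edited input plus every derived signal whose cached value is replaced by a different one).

Initial pass — values computed on the first demand:
  d1 = mul(0, -9) = 0
  d2 = add(0, 0) = 0
  d4 = if0(d2=0 -> then branch d1) = 0
  d7 = if0(s1=-9 -> else branch d4) = 0
  d8 = neg(0) = 0
  d9 = min2(0, 0) = 0
  d10 = min2(0, -9) = -9
  d12 = max2(-9, 0) = 0
  d14 = absv(0) = 0

Second demand — change propagation:
  d1: re-runs because s1 -9->0; new result 0 (unchanged).
  d2: re-examined; everything it read last time is the same (d1 unchanged, s2 unchanged) — cache 0 kept, no run.
  d3: newly demanded (no cache) — executes and yields 0.
  d4: dirty yet unreached — the second evaluation never asks for it.
  d5: newly demanded (no cache) — executes and yields 0.
  d7: re-runs because s1 -9->0; new result 0 (unchanged).
  d8: re-examined; everything it read last time is the same (d1 unchanged) — cache 0 kept, no run.
  d9: re-examined; everything it read last time is the same (d8 unchanged, d7 unchanged) — cache 0 kept, no run.
  d10: re-runs because s1 -9->0; new result 0.
  d12: re-runs because d10 -9->0; new result 0 (unchanged).
  d14: re-examined; everything it read last time is the same (d12 unchanged) — cache 0 kept, no run.

The important point: the flipped condition redirects demand; d4 is left stale, never re-checked.

d14 now evaluates to 0.
Run set: d1, d3, d5, d7, d10, d12 (6 run).
Changed values: s1, d10.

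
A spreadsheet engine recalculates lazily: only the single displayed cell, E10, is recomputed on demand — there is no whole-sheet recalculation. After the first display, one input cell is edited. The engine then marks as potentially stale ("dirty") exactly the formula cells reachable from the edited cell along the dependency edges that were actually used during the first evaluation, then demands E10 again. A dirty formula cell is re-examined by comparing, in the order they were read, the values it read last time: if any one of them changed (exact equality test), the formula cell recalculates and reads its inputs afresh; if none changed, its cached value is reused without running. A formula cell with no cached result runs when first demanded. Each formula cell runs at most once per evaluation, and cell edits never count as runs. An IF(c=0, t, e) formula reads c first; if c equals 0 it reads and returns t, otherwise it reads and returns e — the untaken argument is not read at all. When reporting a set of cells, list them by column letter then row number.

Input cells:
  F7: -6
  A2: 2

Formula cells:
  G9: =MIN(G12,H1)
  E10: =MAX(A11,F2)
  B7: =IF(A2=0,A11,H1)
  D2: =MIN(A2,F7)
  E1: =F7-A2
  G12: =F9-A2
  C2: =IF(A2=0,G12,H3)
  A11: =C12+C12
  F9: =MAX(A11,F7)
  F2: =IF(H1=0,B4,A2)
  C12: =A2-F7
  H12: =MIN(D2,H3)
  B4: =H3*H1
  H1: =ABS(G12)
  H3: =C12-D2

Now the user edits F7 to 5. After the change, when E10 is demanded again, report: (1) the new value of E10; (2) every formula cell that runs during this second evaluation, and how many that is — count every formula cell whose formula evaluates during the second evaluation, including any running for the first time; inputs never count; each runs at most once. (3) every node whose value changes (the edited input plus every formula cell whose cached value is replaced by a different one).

First evaluation (everything demanded from the output):
  C12 = 2 - -6 = 8
  A11 = 8 + 8 = 16
  F9 = MAX(16, -6) = 16
  G12 = 16 - 2 = 14
  H1 = ABS(14) = 14
  F2 = IF(H1=0: H1=14 -> else branch A2) = 2
  E10 = MAX(16, 2) = 16

Propagation after the edit:
  C12: runs — F7 -6->5; result -3.
  A11: runs — C12 8->-3; C12 8->-3; result -6.
  F9: runs — A11 16->-6; F7 -6->5; result 5.
  G12: runs — F9 16->5; result 3.
  H1: runs — G12 14->3; result 3.
  F2: runs — H1 14->3; result 2 (same value as before).
  E10: runs — A11 16->-6; result 2.

New value of E10: 2.
Formula cells that run: A11, C12, E10, F2, F9, G12, H1 — 7 in total.
Values that change: A11, C12, E10, F7, F9, G12, H1.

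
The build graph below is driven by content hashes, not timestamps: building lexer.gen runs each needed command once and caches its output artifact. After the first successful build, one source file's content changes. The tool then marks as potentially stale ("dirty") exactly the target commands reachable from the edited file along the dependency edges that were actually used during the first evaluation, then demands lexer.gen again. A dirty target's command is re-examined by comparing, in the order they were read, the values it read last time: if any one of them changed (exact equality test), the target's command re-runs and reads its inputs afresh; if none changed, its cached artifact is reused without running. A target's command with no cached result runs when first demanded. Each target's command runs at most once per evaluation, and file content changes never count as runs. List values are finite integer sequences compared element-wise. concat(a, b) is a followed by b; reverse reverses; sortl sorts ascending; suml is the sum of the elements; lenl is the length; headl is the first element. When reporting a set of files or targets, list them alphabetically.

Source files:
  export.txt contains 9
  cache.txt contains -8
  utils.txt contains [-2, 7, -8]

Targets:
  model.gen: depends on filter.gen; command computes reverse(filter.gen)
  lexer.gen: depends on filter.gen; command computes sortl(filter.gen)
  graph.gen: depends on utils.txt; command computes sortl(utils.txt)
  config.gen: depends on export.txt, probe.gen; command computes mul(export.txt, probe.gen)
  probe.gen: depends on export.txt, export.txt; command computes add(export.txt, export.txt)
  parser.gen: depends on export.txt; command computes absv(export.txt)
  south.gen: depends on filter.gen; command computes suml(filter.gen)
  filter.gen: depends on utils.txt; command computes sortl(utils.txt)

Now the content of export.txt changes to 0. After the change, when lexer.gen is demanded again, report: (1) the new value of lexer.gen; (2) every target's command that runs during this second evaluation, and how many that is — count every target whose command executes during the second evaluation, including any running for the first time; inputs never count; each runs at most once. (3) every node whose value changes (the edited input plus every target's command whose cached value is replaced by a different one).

lexer.gen now evaluates to [-8, -2, 7].
Run set: none (0 run).
Changed values: export.txt.
The important point: nothing the output needs ever reads export.txt, so the edit is invisible to it.

Initial pass — values computed on the first demand:
  filter.gen = sortl([-2, 7, -8]) = [-8, -2, 7]
  lexer.gen = sortl([-8, -2, 7]) = [-8, -2, 7]

Second demand — change propagation:
  no demanded computation ever read export.txt, so the edit dirties nothing and nothing runs.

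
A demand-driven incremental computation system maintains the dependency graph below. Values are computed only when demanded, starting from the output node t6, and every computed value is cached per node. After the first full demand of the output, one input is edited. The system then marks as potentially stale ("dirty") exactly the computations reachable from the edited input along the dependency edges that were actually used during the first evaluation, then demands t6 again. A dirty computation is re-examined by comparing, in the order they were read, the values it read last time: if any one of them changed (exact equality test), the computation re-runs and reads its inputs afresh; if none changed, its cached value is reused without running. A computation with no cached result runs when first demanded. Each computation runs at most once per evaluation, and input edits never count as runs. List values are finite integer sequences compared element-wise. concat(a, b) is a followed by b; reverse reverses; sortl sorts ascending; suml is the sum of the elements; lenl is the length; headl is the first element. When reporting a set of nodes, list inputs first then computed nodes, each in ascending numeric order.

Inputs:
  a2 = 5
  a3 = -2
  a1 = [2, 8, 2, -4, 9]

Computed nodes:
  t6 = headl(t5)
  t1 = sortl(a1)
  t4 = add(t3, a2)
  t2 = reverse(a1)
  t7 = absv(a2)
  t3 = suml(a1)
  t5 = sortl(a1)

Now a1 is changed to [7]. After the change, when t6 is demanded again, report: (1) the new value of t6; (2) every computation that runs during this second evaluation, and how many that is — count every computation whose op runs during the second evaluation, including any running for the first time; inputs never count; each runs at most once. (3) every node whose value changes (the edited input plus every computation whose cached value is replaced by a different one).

New value of t6: 7.
Computations that run: t5, t6 — 2 in total.
Values that change: a1, t5, t6.

First evaluation (everything demanded from the output):
  t5 = sortl([2, 8, 2, -4, 9]) = [-4, 2, 2, 8, 9]
  t6 = headl([-4, 2, 2, 8, 9]) = -4

Propagation after the edit:
  t5: runs — a1 [2, 8, 2, -4, 9]->[7]; result [7].
  t6: runs — t5 [-4, 2, 2, 8, 9]->[7]; result 7.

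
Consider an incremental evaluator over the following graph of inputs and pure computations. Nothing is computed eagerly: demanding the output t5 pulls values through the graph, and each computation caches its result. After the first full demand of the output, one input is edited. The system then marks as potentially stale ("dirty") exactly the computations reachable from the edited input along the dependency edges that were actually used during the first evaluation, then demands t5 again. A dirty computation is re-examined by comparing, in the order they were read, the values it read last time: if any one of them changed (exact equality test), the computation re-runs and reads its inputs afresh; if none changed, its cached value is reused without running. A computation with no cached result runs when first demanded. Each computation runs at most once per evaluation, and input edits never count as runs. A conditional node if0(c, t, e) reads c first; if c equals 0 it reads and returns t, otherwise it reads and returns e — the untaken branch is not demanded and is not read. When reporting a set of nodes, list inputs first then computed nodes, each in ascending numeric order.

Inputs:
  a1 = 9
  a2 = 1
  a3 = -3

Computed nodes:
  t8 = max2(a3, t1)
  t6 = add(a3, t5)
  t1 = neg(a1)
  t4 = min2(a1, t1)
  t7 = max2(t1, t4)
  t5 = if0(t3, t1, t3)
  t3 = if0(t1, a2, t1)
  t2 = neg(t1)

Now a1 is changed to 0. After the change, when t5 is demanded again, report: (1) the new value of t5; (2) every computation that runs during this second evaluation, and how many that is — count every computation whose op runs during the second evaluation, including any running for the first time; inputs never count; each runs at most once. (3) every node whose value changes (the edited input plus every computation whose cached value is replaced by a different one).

Initial pass — values computed on the first demand:
  t1 = neg(9) = -9
  t3 = if0(t1=-9 -> else branch t1) = -9
  t5 = if0(t3=-9 -> else branch t3) = -9

Second demand — change propagation:
  t1: re-runs because a1 9->0; new result 0.
  t3: re-runs because t1 -9->0; t1 -9->0; new result 1.
  t5: re-runs because t3 -9->1; t3 -9->1; new result 1.

t5 now evaluates to 1.
Run set: t1, t3, t5 (3 run).
Changed values: a1, t1, t3, t5.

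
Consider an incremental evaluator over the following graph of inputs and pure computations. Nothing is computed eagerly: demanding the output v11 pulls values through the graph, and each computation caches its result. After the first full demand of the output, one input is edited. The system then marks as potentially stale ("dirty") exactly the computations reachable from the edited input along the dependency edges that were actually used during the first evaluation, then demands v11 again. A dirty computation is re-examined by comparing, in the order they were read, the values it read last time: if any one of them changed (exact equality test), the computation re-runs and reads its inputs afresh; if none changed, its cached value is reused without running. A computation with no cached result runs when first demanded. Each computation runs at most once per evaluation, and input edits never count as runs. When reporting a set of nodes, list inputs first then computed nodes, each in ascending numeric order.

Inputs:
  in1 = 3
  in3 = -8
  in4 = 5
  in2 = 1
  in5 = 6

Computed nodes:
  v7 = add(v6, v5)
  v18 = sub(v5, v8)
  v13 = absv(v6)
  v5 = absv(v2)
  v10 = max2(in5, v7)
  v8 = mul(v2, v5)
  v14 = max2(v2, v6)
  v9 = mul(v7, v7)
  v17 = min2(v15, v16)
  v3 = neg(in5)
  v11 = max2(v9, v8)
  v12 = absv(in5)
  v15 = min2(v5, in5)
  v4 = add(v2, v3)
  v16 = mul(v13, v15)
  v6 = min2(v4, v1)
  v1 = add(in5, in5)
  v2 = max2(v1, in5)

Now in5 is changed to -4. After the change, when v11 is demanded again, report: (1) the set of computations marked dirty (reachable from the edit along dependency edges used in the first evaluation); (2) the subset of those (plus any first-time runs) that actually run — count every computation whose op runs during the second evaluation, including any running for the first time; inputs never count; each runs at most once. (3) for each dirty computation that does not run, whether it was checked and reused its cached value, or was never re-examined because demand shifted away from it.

Dirty set: v1, v2, v3, v4, v5, v6, v7, v8, v9, v11.
Run set: v1, v2, v3, v4, v5, v6, v7, v8, v9, v11 (10 run).
All dirty computations ended up running.

Initial pass — values computed on the first demand:
  v1 = add(6, 6) = 12
  v2 = max2(12, 6) = 12
  v3 = neg(6) = -6
  v4 = add(12, -6) = 6
  v5 = absv(12) = 12
  v6 = min2(6, 12) = 6
  v7 = add(6, 12) = 18
  v8 = mul(12, 12) = 144
  v9 = mul(18, 18) = 324
  v11 = max2(324, 144) = 324

Second demand — change propagation:
  v1: re-runs because in5 6->-4; in5 6->-4; new result -8.
  v2: re-runs because v1 12->-8; in5 6->-4; new result -4.
  v3: re-runs because in5 6->-4; new result 4.
  v4: re-runs because v2 12->-4; v3 -6->4; new result 0.
  v5: re-runs because v2 12->-4; new result 4.
  v6: re-runs because v4 6->0; v1 12->-8; new result -8.
  v7: re-runs because v6 6->-8; v5 12->4; new result -4.
  v8: re-runs because v2 12->-4; v5 12->4; new result -16.
  v9: re-runs because v7 18->-4; v7 18->-4; new result 16.
  v11: re-runs because v9 324->16; v8 144->-16; new result 16.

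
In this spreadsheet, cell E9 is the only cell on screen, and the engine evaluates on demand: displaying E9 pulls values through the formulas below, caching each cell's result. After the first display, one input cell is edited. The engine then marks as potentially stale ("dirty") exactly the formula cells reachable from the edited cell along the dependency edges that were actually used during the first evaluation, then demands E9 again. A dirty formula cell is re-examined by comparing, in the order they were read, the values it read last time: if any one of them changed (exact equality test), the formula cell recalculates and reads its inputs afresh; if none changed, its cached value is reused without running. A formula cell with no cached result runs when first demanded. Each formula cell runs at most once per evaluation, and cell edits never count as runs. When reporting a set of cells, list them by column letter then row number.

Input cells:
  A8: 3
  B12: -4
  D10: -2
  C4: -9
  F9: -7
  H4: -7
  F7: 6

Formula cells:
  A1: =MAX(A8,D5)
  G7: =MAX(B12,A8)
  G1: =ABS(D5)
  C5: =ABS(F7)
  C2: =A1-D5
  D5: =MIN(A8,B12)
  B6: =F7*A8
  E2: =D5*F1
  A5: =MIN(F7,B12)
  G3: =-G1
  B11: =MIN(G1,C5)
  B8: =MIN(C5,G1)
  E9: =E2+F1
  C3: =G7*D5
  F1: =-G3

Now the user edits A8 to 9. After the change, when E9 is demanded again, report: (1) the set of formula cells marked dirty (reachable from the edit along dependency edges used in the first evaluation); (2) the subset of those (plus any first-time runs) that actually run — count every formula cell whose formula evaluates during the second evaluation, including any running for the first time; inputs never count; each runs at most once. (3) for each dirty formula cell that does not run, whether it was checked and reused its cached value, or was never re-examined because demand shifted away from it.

Dirty set: D5, E2, E9, F1, G1, G3.
Run set: D5 (1 run).
Re-examined without running (cache reused): E2, E9, F1, G1, G3.
The important point: D5 recomputes to an identical value, and the output ends up unchanged.

Initial pass — values computed on the first demand:
  D5 = MIN(3, -4) = -4
  G1 = ABS(-4) = 4
  G3 = -(4) = -4
  F1 = -(-4) = 4
  E2 = -4 * 4 = -16
  E9 = -16 + 4 = -12

Second demand — change propagation:
  D5: re-runs because A8 3->9; new result -4 (unchanged).
  G1: re-examined; everything it read last time is the same (D5 unchanged) — cache 4 kept, no run.
  G3: re-examined; everything it read last time is the same (G1 unchanged) — cache -4 kept, no run.
  F1: re-examined; everything it read last time is the same (G3 unchanged) — cache 4 kept, no run.
  E2: re-examined; everything it read last time is the same (D5 unchanged, F1 unchanged) — cache -16 kept, no run.
  E9: re-examined; everything it read last time is the same (E2 unchanged, F1 unchanged) — cache -12 kept, no run.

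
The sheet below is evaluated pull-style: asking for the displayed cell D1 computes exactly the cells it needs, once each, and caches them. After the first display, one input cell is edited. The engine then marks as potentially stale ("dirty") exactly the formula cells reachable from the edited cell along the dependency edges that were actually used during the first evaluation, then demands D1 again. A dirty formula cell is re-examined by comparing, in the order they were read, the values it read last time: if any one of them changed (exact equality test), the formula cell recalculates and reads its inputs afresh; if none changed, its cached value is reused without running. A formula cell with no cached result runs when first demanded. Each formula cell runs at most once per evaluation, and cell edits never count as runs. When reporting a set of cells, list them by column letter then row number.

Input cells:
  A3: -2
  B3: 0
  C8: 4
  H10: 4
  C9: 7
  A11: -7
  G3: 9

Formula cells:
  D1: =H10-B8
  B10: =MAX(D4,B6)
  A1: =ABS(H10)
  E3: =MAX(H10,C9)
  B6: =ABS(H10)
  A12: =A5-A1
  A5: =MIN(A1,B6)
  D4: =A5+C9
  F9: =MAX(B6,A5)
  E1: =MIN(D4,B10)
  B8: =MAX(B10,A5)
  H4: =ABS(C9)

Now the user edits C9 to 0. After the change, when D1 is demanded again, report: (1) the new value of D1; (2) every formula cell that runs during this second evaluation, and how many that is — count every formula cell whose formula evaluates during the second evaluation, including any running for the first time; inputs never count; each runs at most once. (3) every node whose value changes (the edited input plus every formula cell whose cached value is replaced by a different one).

Demanding D1 again yields 0.
4 formula cells run: B8, B10, D1, D4.
The nodes whose values change: B8, B10, C9, D1, D4.

First demand of the output computes:
  A1 = ABS(4) = 4
  B6 = ABS(4) = 4
  A5 = MIN(4, 4) = 4
  D4 = 4 + 7 = 11
  B10 = MAX(11, 4) = 11
  B8 = MAX(11, 4) = 11
  D1 = 4 - 11 = -7

After the edit, cleaning proceeds:
  D4: a read changed (C9 7->0) — executes, giving 4.
  B10: a read changed (D4 11->4) — executes, giving 4.
  B8: a read changed (B10 11->4) — executes, giving 4.
  D1: a read changed (B8 11->4) — executes, giving 0.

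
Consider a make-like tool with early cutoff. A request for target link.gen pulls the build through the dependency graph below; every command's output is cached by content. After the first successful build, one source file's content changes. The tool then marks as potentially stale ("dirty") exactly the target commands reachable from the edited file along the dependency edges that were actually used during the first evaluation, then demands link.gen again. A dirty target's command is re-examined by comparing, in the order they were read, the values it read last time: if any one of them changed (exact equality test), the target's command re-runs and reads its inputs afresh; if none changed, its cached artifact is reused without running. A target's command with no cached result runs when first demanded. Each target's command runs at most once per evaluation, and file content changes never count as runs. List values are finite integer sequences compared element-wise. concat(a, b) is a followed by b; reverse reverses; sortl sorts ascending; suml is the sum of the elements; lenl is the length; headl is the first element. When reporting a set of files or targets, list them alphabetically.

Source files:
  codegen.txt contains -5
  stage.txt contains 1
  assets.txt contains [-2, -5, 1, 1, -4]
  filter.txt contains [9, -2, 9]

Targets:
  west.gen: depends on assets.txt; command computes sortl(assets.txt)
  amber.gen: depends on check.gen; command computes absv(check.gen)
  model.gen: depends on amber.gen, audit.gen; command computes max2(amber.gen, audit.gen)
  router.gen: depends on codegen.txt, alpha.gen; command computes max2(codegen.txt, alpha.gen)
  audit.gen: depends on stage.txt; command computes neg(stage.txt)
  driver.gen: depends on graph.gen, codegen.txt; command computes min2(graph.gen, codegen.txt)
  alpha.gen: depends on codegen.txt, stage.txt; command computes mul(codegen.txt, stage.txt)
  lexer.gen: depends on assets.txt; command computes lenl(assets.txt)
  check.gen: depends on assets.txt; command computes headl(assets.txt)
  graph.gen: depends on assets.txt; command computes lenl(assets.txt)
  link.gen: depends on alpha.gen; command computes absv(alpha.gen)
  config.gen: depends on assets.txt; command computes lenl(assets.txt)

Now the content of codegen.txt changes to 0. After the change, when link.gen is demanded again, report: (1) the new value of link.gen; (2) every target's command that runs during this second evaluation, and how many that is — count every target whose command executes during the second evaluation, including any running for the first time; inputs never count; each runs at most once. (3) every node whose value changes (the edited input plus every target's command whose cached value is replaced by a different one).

First demand of the output computes:
  alpha.gen = mul(-5, 1) = -5
  link.gen = absv(-5) = 5

After the edit, cleaning proceeds:
  alpha.gen: a read changed (codegen.txt -5->0) — executes, giving 0.
  link.gen: a read changed (alpha.gen -5->0) — executes, giving 0.

Demanding link.gen again yields 0.
2 target commands run: alpha.gen, link.gen.
The nodes whose values change: alpha.gen, codegen.txt, link.gen.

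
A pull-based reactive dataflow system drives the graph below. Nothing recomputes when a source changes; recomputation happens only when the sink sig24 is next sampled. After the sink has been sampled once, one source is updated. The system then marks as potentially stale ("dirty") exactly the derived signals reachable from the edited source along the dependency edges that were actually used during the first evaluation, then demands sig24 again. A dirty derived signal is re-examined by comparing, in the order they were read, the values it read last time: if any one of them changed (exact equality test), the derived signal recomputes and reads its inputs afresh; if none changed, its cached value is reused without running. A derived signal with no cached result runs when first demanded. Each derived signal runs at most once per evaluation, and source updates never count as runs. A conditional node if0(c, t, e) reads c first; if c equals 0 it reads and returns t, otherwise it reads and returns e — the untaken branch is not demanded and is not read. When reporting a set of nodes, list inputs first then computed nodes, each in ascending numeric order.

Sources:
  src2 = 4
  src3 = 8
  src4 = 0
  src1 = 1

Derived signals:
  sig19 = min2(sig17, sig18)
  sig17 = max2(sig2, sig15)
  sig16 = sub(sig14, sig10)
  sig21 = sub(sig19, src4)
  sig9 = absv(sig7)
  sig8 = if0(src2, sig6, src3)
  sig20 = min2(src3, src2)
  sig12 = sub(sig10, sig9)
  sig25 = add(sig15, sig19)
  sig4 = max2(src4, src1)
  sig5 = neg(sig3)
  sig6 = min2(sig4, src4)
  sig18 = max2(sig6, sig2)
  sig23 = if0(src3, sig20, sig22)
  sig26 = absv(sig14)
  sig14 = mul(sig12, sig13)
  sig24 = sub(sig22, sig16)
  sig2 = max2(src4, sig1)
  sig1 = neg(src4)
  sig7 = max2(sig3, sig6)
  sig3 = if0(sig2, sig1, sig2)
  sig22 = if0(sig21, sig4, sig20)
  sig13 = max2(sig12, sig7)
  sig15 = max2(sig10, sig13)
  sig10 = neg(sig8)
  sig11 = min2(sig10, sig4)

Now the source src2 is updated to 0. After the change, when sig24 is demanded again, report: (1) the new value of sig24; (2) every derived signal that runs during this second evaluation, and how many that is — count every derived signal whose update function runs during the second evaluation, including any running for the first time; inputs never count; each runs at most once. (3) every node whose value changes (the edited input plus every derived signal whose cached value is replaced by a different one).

New value of sig24: 1.
Derived signals that run: sig8, sig10, sig12, sig13, sig14, sig15, sig16, sig24 — 8 in total.
Values that change: src2, sig8, sig10, sig12, sig16, sig24.
Key observation: the cutoff stops propagation at sig17 — its inputs' values are unchanged, so it reuses its cache.

First evaluation (everything demanded from the output):
  sig1 = neg(0) = 0
  sig2 = max2(0, 0) = 0
  sig3 = if0(sig2=0 -> then branch sig1) = 0
  sig4 = max2(0, 1) = 1
  sig6 = min2(1, 0) = 0
  sig7 = max2(0, 0) = 0
  sig8 = if0(src2=4 -> else branch src3) = 8
  sig9 = absv(0) = 0
  sig10 = neg(8) = -8
  sig12 = sub(-8, 0) = -8
  sig13 = max2(-8, 0) = 0
  sig14 = mul(-8, 0) = 0
  sig15 = max2(-8, 0) = 0
  sig16 = sub(0, -8) = 8
  sig17 = max2(0, 0) = 0
  sig18 = max2(0, 0) = 0
  sig19 = min2(0, 0) = 0
  sig21 = sub(0, 0) = 0
  sig22 = if0(sig21=0 -> then branch sig4) = 1
  sig24 = sub(1, 8) = -7

Propagation after the edit:
  sig8: runs — src2 4->0; result 0.
  sig10: runs — sig8 8->0; result 0.
  sig12: runs — sig10 -8->0; result 0.
  sig13: runs — sig12 -8->0; result 0 (same value as before).
  sig14: runs — sig12 -8->0; result 0 (same value as before).
  sig15: runs — sig10 -8->0; result 0 (same value as before).
  sig16: runs — sig10 -8->0; result 0.
  sig17: checked — values it read are unchanged (sig2 unchanged, sig15 unchanged); reused cached 0 without running.
  sig19: checked — values it read are unchanged (sig17 unchanged, sig18 unchanged); reused cached 0 without running.
  sig21: checked — values it read are unchanged (sig19 unchanged, src4 unchanged); reused cached 0 without running.
  sig22: checked — values it read are unchanged (sig21 unchanged, sig4 unchanged); reused cached 1 without running.
  sig24: runs — sig16 8->0; result 1.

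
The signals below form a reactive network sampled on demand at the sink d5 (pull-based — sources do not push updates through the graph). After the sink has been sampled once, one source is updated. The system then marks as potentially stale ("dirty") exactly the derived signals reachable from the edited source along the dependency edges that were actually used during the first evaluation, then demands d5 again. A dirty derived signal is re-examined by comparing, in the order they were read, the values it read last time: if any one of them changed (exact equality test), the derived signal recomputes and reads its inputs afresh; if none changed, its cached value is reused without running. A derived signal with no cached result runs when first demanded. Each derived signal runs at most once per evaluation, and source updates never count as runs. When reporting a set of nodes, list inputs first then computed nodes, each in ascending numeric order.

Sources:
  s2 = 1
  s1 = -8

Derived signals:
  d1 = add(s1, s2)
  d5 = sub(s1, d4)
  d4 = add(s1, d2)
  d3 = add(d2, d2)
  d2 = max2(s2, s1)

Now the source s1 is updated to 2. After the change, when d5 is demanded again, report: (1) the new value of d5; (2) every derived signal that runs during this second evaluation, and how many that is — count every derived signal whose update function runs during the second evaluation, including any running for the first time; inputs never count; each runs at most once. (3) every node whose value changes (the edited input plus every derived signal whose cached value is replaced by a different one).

Initial pass — values computed on the first demand:
  d2 = max2(1, -8) = 1
  d4 = add(-8, 1) = -7
  d5 = sub(-8, -7) = -1

Second demand — change propagation:
  d2: re-runs because s1 -8->2; new result 2.
  d4: re-runs because s1 -8->2; d2 1->2; new result 4.
  d5: re-runs because s1 -8->2; d4 -7->4; new result -2.

d5 now evaluates to -2.
Run set: d2, d4, d5 (3 run).
Changed values: s1, d2, d4, d5.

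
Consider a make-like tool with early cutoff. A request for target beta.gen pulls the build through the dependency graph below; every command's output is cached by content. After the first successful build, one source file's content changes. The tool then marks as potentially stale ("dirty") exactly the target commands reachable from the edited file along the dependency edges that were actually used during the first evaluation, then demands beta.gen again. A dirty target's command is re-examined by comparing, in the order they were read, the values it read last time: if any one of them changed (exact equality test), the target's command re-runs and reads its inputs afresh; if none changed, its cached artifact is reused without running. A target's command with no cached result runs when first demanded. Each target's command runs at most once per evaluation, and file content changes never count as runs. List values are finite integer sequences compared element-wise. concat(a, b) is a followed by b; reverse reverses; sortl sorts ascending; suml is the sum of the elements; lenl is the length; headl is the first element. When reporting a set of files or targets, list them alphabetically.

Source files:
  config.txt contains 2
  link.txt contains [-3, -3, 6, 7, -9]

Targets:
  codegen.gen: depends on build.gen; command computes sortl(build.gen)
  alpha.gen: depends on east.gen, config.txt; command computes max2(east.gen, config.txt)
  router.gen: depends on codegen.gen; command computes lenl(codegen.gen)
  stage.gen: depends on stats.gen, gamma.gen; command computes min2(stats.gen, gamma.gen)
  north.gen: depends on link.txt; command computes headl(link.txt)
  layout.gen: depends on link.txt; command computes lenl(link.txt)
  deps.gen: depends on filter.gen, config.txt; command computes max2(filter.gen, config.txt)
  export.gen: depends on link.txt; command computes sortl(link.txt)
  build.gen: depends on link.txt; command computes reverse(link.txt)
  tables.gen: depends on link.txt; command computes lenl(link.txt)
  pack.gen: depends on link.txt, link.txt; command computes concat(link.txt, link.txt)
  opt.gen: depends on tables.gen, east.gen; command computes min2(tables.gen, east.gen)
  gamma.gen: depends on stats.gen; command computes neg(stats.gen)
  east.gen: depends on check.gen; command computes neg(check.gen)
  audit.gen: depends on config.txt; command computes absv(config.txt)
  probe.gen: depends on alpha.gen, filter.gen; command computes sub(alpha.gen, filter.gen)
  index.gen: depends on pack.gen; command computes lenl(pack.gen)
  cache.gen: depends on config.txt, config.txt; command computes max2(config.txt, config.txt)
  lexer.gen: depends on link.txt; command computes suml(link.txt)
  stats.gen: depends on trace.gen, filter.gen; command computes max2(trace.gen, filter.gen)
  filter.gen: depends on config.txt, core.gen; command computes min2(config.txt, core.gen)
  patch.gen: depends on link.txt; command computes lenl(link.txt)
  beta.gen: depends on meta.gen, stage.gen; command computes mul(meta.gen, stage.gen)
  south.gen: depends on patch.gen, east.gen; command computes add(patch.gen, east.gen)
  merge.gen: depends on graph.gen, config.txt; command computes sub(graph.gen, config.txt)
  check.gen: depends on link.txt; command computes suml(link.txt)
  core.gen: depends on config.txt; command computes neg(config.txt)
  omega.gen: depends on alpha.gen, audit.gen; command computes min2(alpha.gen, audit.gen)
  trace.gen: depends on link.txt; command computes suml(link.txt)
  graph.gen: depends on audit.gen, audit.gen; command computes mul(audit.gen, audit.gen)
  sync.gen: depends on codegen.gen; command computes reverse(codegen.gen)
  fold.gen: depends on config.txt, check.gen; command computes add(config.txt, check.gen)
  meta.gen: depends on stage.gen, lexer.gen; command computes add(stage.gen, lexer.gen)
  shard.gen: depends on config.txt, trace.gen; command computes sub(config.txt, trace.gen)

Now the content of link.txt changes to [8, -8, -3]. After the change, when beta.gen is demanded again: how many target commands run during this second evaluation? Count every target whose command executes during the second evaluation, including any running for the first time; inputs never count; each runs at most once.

5 target commands run: beta.gen, lexer.gen, meta.gen, stats.gen, trace.gen.
Note where the cutoff bites: gamma.gen is checked, finds nothing changed, and keeps its cache.

First demand of the output computes:
  core.gen = neg(2) = -2
  filter.gen = min2(2, -2) = -2
  lexer.gen = suml([-3, -3, 6, 7, -9]) = -2
  trace.gen = suml([-3, -3, 6, 7, -9]) = -2
  stats.gen = max2(-2, -2) = -2
  gamma.gen = neg(-2) = 2
  stage.gen = min2(-2, 2) = -2
  meta.gen = add(-2, -2) = -4
  beta.gen = mul(-4, -2) = 8

After the edit, cleaning proceeds:
  lexer.gen: a read changed (link.txt [-3, -3, 6, 7, -9]->[8, -8, -3]) — executes, giving -3.
  trace.gen: a read changed (link.txt [-3, -3, 6, 7, -9]->[8, -8, -3]) — executes, giving -3.
  stats.gen: a read changed (trace.gen -2->-3) — executes, giving -2 — identical to its old value.
  gamma.gen: dirty, but its reads are unchanged (stats.gen unchanged); cached 2 stands.
  stage.gen: dirty, but its reads are unchanged (stats.gen unchanged, gamma.gen unchanged); cached -2 stands.
  meta.gen: a read changed (lexer.gen -2->-3) — executes, giving -5.
  beta.gen: a read changed (meta.gen -4->-5) — executes, giving 10.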